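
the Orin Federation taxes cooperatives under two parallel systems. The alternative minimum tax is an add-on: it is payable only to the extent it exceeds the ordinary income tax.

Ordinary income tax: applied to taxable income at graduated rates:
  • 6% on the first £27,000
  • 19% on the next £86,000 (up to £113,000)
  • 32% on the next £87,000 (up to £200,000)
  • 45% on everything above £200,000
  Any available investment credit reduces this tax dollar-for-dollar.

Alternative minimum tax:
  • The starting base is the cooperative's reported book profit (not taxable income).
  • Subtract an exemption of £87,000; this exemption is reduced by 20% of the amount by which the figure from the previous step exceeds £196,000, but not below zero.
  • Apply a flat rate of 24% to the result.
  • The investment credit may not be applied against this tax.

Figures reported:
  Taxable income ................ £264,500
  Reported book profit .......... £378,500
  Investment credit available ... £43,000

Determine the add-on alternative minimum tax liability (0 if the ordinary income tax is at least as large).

£46,895

Ordinary income tax:
  £27,000 × 6% = £1,620
  £86,000 × 19% = £16,340
  £87,000 × 32% = £27,840
  £64,500 × 45% = £29,025
  → £74,825
  Less investment credit £43,000 → £31,825

Alternative minimum tax:
  Base (reported book profit): £378,500
  Exemption: £87,000 − 20% × (£378,500 − £196,000) = £87,000 − £36,500 = £50,500
  Base: £378,500 − £50,500 = £328,000
  £328,000 × 24% = £78,720

Excess of alternative minimum tax over ordinary income tax: £78,720 − £31,825 = £46,895.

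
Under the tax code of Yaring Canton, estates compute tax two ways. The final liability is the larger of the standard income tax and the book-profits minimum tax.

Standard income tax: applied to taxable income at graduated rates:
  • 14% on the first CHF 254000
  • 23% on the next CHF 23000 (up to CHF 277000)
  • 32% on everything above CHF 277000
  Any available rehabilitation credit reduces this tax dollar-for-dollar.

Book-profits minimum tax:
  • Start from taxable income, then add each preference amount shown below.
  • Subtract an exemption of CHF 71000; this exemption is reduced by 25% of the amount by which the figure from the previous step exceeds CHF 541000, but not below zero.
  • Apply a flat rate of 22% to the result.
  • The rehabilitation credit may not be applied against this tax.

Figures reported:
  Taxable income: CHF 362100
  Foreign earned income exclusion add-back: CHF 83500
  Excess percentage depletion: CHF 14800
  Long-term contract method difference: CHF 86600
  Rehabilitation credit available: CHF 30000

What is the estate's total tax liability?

CHF 105050

Standard income tax:
  CHF 254000 × 14% = CHF 35560
  CHF 23000 × 23% = CHF 5290
  CHF 85100 × 32% = CHF 27232
  → CHF 68082
  Less rehabilitation credit CHF 30000 → CHF 38082

Book-profits minimum tax:
  Adjusted income: CHF 362100 + CHF 83500 + CHF 14800 + CHF 86600 = CHF 547000
  Exemption: CHF 71000 − 25% × (CHF 547000 − CHF 541000) = CHF 71000 − CHF 1500 = CHF 69500
  Base: CHF 547000 − CHF 69500 = CHF 477500
  CHF 477500 × 22% = CHF 105050

CHF 105050 > CHF 38082, so the book-profits minimum tax is the binding amount.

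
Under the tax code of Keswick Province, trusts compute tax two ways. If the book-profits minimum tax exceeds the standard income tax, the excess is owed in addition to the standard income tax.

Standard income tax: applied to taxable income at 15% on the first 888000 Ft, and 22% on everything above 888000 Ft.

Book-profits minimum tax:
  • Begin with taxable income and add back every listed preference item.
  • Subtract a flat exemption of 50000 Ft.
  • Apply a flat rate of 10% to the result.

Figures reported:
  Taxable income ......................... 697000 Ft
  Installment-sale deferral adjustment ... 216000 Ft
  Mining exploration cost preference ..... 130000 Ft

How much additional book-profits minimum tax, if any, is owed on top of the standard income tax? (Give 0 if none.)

0 Ft

Standard income tax:
  697000 Ft × 15% = 104550 Ft

Book-profits minimum tax:
  Adjusted income: 697000 Ft + 216000 Ft + 130000 Ft = 1043000 Ft
  Less exemption 50000 Ft → base 993000 Ft
  993000 Ft × 10% = 99300 Ft

99300 Ft ≤ 104550 Ft, so no add-on is due.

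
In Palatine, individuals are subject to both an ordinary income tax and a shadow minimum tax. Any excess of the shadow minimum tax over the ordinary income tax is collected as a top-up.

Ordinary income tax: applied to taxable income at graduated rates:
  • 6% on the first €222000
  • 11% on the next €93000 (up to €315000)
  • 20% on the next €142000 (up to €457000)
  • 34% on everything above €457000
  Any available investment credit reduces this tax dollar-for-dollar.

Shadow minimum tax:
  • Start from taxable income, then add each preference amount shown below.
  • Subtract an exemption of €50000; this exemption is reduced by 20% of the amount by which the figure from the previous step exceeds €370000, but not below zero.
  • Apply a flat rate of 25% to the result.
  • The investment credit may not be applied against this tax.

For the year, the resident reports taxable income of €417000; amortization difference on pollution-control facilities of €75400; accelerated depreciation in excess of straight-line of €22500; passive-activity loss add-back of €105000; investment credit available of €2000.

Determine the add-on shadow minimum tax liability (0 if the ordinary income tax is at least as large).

€113020

Ordinary income tax:
  €222000 × 6% = €13320
  €93000 × 11% = €10230
  €102000 × 20% = €20400
  → €43950
  Less investment credit €2000 → €41950

Shadow minimum tax:
  Adjusted income: €417000 + €75400 + €22500 + €105000 = €619900
  Exemption: €50000 − 20% × (€619900 − €370000) = €50000 − €49980 = €20
  Base: €619900 − €20 = €619880
  €619880 × 25% = €154970

Excess of shadow minimum tax over ordinary income tax: €154970 − €41950 = €113020.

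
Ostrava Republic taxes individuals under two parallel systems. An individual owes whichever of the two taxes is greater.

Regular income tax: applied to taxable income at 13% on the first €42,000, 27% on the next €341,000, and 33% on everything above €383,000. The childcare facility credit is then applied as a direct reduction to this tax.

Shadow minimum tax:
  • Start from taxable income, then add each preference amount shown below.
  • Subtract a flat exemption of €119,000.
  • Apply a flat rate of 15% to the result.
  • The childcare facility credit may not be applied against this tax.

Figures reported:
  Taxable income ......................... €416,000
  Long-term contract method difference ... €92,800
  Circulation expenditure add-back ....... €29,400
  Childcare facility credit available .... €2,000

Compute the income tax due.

Shadow minimum tax:
  Adjusted income: €416,000 + €92,800 + €29,400 = €538,200
  Less exemption €119,000 → base €419,200
  €419,200 × 15% = €62,880

Regular income tax:
  €42,000 × 13% = €5,460
  €341,000 × 27% = €92,070
  €33,000 × 33% = €10,890
  → €108,420
  Less childcare facility credit €2,000 → €106,420

€106,420 > €62,880, so the regular income tax governs.

€106,420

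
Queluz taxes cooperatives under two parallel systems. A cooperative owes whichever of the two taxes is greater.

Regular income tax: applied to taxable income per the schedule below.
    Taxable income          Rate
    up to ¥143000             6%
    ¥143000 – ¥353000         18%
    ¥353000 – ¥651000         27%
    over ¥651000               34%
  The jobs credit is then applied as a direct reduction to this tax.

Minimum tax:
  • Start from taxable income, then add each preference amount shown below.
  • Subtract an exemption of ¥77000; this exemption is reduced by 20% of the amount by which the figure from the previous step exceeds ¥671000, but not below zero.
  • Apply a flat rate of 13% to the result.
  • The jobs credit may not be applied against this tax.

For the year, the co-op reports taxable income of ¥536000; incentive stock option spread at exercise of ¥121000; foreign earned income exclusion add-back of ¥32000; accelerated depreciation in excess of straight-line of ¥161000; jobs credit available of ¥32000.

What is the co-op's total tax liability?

Minimum tax:
  Adjusted income: ¥536000 + ¥121000 + ¥32000 + ¥161000 = ¥850000
  Exemption: ¥77000 − 20% × (¥850000 − ¥671000) = ¥77000 − ¥35800 = ¥41200
  Base: ¥850000 − ¥41200 = ¥808800
  ¥808800 × 13% = ¥105144

Regular income tax:
  ¥143000 × 6% = ¥8580
  ¥210000 × 18% = ¥37800
  ¥183000 × 27% = ¥49410
  → ¥95790
  Less jobs credit ¥32000 → ¥63790

¥105144 > ¥63790, so the minimum tax is the binding amount.

¥105144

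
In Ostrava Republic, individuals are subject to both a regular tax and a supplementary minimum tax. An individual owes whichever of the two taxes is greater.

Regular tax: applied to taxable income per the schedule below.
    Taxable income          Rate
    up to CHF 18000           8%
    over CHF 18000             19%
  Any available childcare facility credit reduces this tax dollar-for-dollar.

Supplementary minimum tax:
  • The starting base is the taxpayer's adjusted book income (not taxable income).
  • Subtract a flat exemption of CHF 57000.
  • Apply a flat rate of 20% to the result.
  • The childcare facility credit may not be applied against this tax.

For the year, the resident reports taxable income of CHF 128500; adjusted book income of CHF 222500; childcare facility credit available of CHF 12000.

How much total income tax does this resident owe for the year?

CHF 33100

Regular tax:
  CHF 18000 × 8% = CHF 1440
  CHF 110500 × 19% = CHF 20995
  → CHF 22435
  Less childcare facility credit CHF 12000 → CHF 10435

Supplementary minimum tax:
  Base (adjusted book income): CHF 222500
  Less exemption CHF 57000 → base CHF 165500
  CHF 165500 × 20% = CHF 33100

CHF 33100 > CHF 10435, so the supplementary minimum tax is the binding amount.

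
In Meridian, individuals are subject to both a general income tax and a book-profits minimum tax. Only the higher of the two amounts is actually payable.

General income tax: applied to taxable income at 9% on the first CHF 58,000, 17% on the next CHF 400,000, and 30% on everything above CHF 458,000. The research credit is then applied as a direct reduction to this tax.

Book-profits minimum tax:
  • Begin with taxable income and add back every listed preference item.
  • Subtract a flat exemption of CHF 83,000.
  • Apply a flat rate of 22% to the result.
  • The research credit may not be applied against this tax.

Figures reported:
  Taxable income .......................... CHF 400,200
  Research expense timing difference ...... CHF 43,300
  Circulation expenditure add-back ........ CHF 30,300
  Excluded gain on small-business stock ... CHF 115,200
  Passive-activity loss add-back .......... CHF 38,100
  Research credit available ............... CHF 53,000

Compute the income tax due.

Book-profits minimum tax:
  Adjusted income: CHF 400,200 + CHF 43,300 + CHF 30,300 + CHF 115,200 + CHF 38,100 = CHF 627,100
  Less exemption CHF 83,000 → base CHF 544,100
  CHF 544,100 × 22% = CHF 119,702

General income tax:
  CHF 58,000 × 9% = CHF 5,220
  CHF 342,200 × 17% = CHF 58,174
  → CHF 63,394
  Less research credit CHF 53,000 → CHF 10,394

CHF 119,702 > CHF 10,394, so the book-profits minimum tax is the binding amount.

CHF 119,702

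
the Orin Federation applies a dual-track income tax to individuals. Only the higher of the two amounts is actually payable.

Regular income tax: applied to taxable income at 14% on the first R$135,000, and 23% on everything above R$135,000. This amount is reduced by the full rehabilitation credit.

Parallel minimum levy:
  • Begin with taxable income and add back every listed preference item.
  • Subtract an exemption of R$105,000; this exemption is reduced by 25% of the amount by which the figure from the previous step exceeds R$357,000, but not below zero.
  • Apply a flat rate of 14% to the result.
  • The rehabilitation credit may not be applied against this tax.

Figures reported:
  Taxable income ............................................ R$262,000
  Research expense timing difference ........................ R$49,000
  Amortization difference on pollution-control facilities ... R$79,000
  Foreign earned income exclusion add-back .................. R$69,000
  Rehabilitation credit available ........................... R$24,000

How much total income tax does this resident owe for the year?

Parallel minimum levy:
  Adjusted income: R$262,000 + R$49,000 + R$79,000 + R$69,000 = R$459,000
  Exemption: R$105,000 − 25% × (R$459,000 − R$357,000) = R$105,000 − R$25,500 = R$79,500
  Base: R$459,000 − R$79,500 = R$379,500
  R$379,500 × 14% = R$53,130

Regular income tax:
  R$135,000 × 14% = R$18,900
  R$127,000 × 23% = R$29,210
  → R$48,110
  Less rehabilitation credit R$24,000 → R$24,110

R$53,130 > R$24,110, so the parallel minimum levy is the binding amount.

R$53,130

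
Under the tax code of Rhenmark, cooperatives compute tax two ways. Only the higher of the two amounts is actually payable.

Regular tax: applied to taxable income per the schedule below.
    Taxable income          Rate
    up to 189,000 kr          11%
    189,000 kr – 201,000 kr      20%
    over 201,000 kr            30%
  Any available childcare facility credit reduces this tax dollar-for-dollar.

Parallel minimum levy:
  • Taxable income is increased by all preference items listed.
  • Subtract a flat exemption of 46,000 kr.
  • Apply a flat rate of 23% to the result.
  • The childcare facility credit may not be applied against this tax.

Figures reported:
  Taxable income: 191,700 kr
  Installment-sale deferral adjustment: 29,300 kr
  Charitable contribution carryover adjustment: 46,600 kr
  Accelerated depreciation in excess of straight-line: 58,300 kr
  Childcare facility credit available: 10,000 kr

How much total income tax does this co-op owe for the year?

Parallel minimum levy:
  Adjusted income: 191,700 kr + 29,300 kr + 46,600 kr + 58,300 kr = 325,900 kr
  Less exemption 46,000 kr → base 279,900 kr
  279,900 kr × 23% = 64,377 kr

Regular tax:
  189,000 kr × 11% = 20,790 kr
  2,700 kr × 20% = 540 kr
  → 21,330 kr
  Less childcare facility credit 10,000 kr → 11,330 kr

64,377 kr > 11,330 kr, so the parallel minimum levy is the binding amount.

64,377 kr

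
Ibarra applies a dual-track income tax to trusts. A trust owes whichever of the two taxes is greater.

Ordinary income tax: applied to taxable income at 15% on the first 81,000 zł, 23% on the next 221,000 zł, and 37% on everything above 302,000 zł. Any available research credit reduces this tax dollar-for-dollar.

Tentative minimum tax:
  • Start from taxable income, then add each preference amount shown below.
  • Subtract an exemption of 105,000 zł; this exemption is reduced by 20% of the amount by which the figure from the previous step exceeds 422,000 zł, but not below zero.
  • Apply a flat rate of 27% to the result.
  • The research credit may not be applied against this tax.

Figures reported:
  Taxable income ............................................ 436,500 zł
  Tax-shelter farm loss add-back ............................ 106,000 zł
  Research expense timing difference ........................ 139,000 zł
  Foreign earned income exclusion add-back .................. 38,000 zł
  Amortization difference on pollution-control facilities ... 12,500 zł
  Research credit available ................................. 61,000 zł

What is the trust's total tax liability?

186,030 zł

Tentative minimum tax:
  Adjusted income: 436,500 zł + 106,000 zł + 139,000 zł + 38,000 zł + 12,500 zł = 732,000 zł
  Exemption: 105,000 zł − 20% × (732,000 zł − 422,000 zł) = 105,000 zł − 62,000 zł = 43,000 zł
  Base: 732,000 zł − 43,000 zł = 689,000 zł
  689,000 zł × 27% = 186,030 zł

Ordinary income tax:
  81,000 zł × 15% = 12,150 zł
  221,000 zł × 23% = 50,830 zł
  134,500 zł × 37% = 49,765 zł
  → 112,745 zł
  Less research credit 61,000 zł → 51,745 zł

186,030 zł > 51,745 zł, so the tentative minimum tax is the binding amount.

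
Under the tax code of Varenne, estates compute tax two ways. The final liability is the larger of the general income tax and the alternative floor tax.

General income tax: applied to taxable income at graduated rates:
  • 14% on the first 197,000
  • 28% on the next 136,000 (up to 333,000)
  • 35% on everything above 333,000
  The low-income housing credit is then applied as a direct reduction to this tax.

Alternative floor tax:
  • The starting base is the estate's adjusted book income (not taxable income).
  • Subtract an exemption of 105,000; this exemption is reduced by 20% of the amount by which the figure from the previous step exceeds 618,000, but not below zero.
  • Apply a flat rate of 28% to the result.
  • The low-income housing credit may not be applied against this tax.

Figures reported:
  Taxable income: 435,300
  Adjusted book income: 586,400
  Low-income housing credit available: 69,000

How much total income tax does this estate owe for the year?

134,792

Alternative floor tax:
  Base (adjusted book income): 586,400
  Exemption: 586,400 ≤ 618,000, so full 105,000 applies
  Base: 586,400 − 105,000 = 481,400
  481,400 × 28% = 134,792

General income tax:
  197,000 × 14% = 27,580
  136,000 × 28% = 38,080
  102,300 × 35% = 35,805
  → 101,465
  Less low-income housing credit 69,000 → 32,465

134,792 > 32,465, so the alternative floor tax is the binding amount.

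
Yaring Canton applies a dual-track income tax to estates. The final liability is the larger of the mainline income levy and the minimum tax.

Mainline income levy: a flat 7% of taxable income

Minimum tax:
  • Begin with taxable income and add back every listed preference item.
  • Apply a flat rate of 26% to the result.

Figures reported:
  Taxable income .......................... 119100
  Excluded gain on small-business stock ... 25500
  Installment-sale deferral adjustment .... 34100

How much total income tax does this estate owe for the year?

46462

Minimum tax:
  Adjusted income: 119100 + 25500 + 34100 = 178700
  178700 × 26% = 46462

Mainline income levy:
  119100 × 7% = 8337

46462 > 8337, so the minimum tax is the binding amount.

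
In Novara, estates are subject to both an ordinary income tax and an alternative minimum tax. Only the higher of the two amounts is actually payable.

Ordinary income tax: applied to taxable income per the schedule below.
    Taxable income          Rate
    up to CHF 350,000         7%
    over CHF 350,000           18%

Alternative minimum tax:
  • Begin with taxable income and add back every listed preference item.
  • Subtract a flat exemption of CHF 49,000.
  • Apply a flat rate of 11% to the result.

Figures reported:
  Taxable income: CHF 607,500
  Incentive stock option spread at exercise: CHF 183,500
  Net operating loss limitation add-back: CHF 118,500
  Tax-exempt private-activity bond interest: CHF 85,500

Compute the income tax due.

Ordinary income tax:
  CHF 350,000 × 7% = CHF 24,500
  CHF 257,500 × 18% = CHF 46,350
  → CHF 70,850

Alternative minimum tax:
  Adjusted income: CHF 607,500 + CHF 183,500 + CHF 118,500 + CHF 85,500 = CHF 995,000
  Less exemption CHF 49,000 → base CHF 946,000
  CHF 946,000 × 11% = CHF 104,060

CHF 104,060 > CHF 70,850, so the alternative minimum tax is the binding amount.

CHF 104,060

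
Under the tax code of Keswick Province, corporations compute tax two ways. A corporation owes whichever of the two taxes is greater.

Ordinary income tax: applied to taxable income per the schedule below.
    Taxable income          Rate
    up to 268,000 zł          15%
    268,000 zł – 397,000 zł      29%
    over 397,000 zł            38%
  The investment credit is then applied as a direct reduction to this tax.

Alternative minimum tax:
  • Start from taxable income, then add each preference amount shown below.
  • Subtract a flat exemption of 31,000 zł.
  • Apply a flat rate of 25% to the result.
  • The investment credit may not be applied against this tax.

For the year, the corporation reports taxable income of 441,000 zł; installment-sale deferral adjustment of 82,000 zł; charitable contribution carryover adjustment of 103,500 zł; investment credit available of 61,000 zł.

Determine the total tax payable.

148,875 zł

Alternative minimum tax:
  Adjusted income: 441,000 zł + 82,000 zł + 103,500 zł = 626,500 zł
  Less exemption 31,000 zł → base 595,500 zł
  595,500 zł × 25% = 148,875 zł

Ordinary income tax:
  268,000 zł × 15% = 40,200 zł
  129,000 zł × 29% = 37,410 zł
  44,000 zł × 38% = 16,720 zł
  → 94,330 zł
  Less investment credit 61,000 zł → 33,330 zł

148,875 zł > 33,330 zł, so the alternative minimum tax is the binding amount.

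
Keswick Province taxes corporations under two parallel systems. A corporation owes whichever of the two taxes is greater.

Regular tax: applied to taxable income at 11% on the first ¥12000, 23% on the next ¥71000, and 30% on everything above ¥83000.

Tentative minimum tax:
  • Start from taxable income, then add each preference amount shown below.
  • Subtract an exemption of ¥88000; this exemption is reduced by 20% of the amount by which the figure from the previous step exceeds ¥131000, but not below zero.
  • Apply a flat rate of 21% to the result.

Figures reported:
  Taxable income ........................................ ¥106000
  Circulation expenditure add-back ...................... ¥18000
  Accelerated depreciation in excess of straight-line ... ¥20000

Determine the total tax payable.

Regular tax:
  ¥12000 × 11% = ¥1320
  ¥71000 × 23% = ¥16330
  ¥23000 × 30% = ¥6900
  → ¥24550

Tentative minimum tax:
  Adjusted income: ¥106000 + ¥18000 + ¥20000 = ¥144000
  Exemption: ¥88000 − 20% × (¥144000 − ¥131000) = ¥88000 − ¥2600 = ¥85400
  Base: ¥144000 − ¥85400 = ¥58600
  ¥58600 × 21% = ¥12306

¥24550 > ¥12306, so the regular tax governs.

¥24550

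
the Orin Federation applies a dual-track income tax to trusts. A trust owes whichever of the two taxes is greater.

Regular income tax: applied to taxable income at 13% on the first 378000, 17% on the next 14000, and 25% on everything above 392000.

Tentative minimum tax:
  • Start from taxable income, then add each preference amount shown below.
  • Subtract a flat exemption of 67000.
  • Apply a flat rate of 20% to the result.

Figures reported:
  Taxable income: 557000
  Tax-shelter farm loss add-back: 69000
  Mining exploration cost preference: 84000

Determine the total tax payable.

128600

Regular income tax:
  378000 × 13% = 49140
  14000 × 17% = 2380
  165000 × 25% = 41250
  → 92770

Tentative minimum tax:
  Adjusted income: 557000 + 69000 + 84000 = 710000
  Less exemption 67000 → base 643000
  643000 × 20% = 128600

128600 > 92770, so the tentative minimum tax is the binding amount.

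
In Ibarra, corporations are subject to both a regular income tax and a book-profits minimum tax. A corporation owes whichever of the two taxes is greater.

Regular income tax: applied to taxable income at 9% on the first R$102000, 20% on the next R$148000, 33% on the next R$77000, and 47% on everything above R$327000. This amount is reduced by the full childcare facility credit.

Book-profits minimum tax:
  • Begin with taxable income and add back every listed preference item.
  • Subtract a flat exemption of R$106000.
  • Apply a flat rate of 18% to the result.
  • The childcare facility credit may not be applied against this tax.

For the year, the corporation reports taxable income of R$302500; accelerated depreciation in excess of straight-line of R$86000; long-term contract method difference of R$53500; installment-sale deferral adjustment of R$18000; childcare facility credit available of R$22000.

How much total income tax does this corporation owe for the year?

R$63720

Book-profits minimum tax:
  Adjusted income: R$302500 + R$86000 + R$53500 + R$18000 = R$460000
  Less exemption R$106000 → base R$354000
  R$354000 × 18% = R$63720

Regular income tax:
  R$102000 × 9% = R$9180
  R$148000 × 20% = R$29600
  R$52500 × 33% = R$17325
  → R$56105
  Less childcare facility credit R$22000 → R$34105

R$63720 > R$34105, so the book-profits minimum tax is the binding amount.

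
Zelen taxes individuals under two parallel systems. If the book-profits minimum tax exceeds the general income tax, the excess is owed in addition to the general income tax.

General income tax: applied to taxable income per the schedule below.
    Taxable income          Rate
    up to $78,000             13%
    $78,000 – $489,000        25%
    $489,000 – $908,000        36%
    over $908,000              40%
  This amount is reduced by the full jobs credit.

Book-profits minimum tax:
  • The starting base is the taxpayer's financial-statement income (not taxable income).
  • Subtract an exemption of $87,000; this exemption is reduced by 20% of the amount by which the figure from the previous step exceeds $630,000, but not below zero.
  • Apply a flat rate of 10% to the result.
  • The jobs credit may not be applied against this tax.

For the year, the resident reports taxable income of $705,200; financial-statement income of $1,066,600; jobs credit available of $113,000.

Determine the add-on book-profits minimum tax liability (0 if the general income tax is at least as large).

Book-profits minimum tax:
  Base (financial-statement income): $1,066,600
  Exemption: 20% × ($1,066,600 − $630,000) = $87,320 ≥ $87,000, so the exemption is fully phased out
  Base: $1,066,600 − $0 = $1,066,600
  $1,066,600 × 10% = $106,660

General income tax:
  $78,000 × 13% = $10,140
  $411,000 × 25% = $102,750
  $216,200 × 36% = $77,832
  → $190,722
  Less jobs credit $113,000 → $77,722

Excess of book-profits minimum tax over general income tax: $106,660 − $77,722 = $28,938.

$28,938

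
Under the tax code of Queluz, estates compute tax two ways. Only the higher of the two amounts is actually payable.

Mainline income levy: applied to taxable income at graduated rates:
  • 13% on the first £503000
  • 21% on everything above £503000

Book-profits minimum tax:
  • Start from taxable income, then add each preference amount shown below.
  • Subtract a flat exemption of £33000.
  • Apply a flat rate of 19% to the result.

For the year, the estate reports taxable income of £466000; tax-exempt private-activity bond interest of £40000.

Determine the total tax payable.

Mainline income levy:
  £466000 × 13% = £60580

Book-profits minimum tax:
  Adjusted income: £466000 + £40000 = £506000
  Less exemption £33000 → base £473000
  £473000 × 19% = £89870

£89870 > £60580, so the book-profits minimum tax is the binding amount.

£89870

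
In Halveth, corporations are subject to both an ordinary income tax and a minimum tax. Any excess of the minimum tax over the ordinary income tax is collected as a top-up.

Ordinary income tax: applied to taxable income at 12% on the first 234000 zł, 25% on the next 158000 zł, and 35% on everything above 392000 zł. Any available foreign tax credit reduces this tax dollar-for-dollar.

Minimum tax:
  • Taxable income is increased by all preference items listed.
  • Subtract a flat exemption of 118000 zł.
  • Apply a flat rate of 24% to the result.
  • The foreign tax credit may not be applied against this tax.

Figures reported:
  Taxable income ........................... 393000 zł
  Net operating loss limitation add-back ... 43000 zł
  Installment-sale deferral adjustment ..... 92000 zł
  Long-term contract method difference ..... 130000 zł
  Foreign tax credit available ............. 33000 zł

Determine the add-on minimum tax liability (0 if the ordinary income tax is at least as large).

94670 zł

Ordinary income tax:
  234000 zł × 12% = 28080 zł
  158000 zł × 25% = 39500 zł
  1000 zł × 35% = 350 zł
  → 67930 zł
  Less foreign tax credit 33000 zł → 34930 zł

Minimum tax:
  Adjusted income: 393000 zł + 43000 zł + 92000 zł + 130000 zł = 658000 zł
  Less exemption 118000 zł → base 540000 zł
  540000 zł × 24% = 129600 zł

Excess of minimum tax over ordinary income tax: 129600 zł − 34930 zł = 94670 zł.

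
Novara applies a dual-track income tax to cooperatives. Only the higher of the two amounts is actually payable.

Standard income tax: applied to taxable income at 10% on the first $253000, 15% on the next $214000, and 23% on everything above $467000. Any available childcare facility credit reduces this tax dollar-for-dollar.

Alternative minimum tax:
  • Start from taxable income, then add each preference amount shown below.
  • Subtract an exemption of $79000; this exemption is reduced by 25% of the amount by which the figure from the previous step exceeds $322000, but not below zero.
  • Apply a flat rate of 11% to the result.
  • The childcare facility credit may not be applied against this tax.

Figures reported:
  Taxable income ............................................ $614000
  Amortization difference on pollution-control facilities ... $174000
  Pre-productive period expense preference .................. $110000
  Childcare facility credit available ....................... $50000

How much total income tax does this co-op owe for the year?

$98780

Alternative minimum tax:
  Adjusted income: $614000 + $174000 + $110000 = $898000
  Exemption: 25% × ($898000 − $322000) = $144000 ≥ $79000, so the exemption is fully phased out
  Base: $898000 − $0 = $898000
  $898000 × 11% = $98780

Standard income tax:
  $253000 × 10% = $25300
  $214000 × 15% = $32100
  $147000 × 23% = $33810
  → $91210
  Less childcare facility credit $50000 → $41210

$98780 > $41210, so the alternative minimum tax is the binding amount.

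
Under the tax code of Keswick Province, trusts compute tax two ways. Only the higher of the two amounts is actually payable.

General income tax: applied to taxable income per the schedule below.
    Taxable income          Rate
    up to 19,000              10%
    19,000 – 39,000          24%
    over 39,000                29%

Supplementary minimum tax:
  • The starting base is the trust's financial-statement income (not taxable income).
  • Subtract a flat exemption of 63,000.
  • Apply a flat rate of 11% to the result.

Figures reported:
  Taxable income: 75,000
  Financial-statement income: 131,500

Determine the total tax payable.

17,140

General income tax:
  19,000 × 10% = 1,900
  20,000 × 24% = 4,800
  36,000 × 29% = 10,440
  → 17,140

Supplementary minimum tax:
  Base (financial-statement income): 131,500
  Less exemption 63,000 → base 68,500
  68,500 × 11% = 7,535

17,140 > 7,535, so the general income tax governs.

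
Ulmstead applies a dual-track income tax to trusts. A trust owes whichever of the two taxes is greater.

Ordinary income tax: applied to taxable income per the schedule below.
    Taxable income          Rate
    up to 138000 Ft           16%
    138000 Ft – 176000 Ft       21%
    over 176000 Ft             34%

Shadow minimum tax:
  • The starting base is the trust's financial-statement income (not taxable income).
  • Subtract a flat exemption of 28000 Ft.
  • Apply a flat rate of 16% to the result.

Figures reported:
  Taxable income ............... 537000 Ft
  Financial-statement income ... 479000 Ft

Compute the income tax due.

152800 Ft

Ordinary income tax:
  138000 Ft × 16% = 22080 Ft
  38000 Ft × 21% = 7980 Ft
  361000 Ft × 34% = 122740 Ft
  → 152800 Ft

Shadow minimum tax:
  Base (financial-statement income): 479000 Ft
  Less exemption 28000 Ft → base 451000 Ft
  451000 Ft × 16% = 72160 Ft

152800 Ft > 72160 Ft, so the ordinary income tax governs.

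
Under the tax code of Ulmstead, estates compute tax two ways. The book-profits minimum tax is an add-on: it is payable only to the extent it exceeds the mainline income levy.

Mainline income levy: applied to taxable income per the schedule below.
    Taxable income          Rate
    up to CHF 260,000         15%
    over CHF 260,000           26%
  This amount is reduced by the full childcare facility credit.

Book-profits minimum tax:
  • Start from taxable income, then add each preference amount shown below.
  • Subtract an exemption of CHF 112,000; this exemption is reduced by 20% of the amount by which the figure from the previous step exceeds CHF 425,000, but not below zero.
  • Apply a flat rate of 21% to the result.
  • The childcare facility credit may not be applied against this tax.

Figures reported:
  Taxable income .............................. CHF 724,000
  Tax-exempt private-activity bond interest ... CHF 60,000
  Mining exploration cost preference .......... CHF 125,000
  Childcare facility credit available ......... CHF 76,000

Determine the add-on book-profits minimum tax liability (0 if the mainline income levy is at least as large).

Book-profits minimum tax:
  Adjusted income: CHF 724,000 + CHF 60,000 + CHF 125,000 = CHF 909,000
  Exemption: CHF 112,000 − 20% × (CHF 909,000 − CHF 425,000) = CHF 112,000 − CHF 96,800 = CHF 15,200
  Base: CHF 909,000 − CHF 15,200 = CHF 893,800
  CHF 893,800 × 21% = CHF 187,698

Mainline income levy:
  CHF 260,000 × 15% = CHF 39,000
  CHF 464,000 × 26% = CHF 120,640
  → CHF 159,640
  Less childcare facility credit CHF 76,000 → CHF 83,640

Excess of book-profits minimum tax over mainline income levy: CHF 187,698 − CHF 83,640 = CHF 104,058.

CHF 104,058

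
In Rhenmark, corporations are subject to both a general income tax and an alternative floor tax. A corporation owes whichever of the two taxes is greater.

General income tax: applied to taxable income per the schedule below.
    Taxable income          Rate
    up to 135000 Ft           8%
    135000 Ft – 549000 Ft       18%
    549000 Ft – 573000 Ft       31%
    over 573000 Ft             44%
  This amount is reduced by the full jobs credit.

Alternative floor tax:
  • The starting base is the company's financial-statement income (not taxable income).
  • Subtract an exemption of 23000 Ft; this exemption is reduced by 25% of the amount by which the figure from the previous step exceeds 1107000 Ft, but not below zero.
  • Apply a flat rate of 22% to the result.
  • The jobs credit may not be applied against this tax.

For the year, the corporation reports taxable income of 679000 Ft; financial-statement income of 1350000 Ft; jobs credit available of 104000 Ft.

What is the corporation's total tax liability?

General income tax:
  135000 Ft × 8% = 10800 Ft
  414000 Ft × 18% = 74520 Ft
  24000 Ft × 31% = 7440 Ft
  106000 Ft × 44% = 46640 Ft
  → 139400 Ft
  Less jobs credit 104000 Ft → 35400 Ft

Alternative floor tax:
  Base (financial-statement income): 1350000 Ft
  Exemption: 25% × (1350000 Ft − 1107000 Ft) = 60750 Ft ≥ 23000 Ft, so the exemption is fully phased out
  Base: 1350000 Ft − 0 Ft = 1350000 Ft
  1350000 Ft × 22% = 297000 Ft

297000 Ft > 35400 Ft, so the alternative floor tax is the binding amount.

297000 Ft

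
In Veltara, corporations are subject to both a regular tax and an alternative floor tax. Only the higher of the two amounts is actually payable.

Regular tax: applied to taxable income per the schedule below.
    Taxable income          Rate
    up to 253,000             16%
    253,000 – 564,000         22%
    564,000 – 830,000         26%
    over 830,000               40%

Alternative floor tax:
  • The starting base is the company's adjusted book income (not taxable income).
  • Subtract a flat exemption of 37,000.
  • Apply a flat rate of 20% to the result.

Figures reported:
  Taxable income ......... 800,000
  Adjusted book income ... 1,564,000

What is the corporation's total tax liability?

305,400

Alternative floor tax:
  Base (adjusted book income): 1,564,000
  Less exemption 37,000 → base 1,527,000
  1,527,000 × 20% = 305,400

Regular tax:
  253,000 × 16% = 40,480
  311,000 × 22% = 68,420
  236,000 × 26% = 61,360
  → 170,260

305,400 > 170,260, so the alternative floor tax is the binding amount.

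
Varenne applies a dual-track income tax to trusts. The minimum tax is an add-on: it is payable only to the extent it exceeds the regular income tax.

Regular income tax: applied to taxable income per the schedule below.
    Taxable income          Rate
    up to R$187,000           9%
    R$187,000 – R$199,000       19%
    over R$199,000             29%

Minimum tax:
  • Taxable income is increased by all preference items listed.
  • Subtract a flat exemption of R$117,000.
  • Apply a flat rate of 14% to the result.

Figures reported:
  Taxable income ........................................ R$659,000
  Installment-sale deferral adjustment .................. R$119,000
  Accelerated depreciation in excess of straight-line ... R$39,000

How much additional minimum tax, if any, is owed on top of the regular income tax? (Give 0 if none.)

R$0

Minimum tax:
  Adjusted income: R$659,000 + R$119,000 + R$39,000 = R$817,000
  Less exemption R$117,000 → base R$700,000
  R$700,000 × 14% = R$98,000

Regular income tax:
  R$187,000 × 9% = R$16,830
  R$12,000 × 19% = R$2,280
  R$460,000 × 29% = R$133,400
  → R$152,510

R$98,000 ≤ R$152,510, so no add-on is due.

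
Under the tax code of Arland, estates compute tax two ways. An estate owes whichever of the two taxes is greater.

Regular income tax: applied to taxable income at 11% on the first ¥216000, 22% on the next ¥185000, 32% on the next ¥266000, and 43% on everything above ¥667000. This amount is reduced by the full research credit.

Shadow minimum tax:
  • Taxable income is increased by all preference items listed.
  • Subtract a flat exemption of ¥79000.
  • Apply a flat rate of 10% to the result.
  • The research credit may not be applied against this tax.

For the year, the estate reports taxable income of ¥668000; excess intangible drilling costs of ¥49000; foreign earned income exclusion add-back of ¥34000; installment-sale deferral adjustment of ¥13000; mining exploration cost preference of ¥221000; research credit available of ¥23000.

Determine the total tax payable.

Regular income tax:
  ¥216000 × 11% = ¥23760
  ¥185000 × 22% = ¥40700
  ¥266000 × 32% = ¥85120
  ¥1000 × 43% = ¥430
  → ¥150010
  Less research credit ¥23000 → ¥127010

Shadow minimum tax:
  Adjusted income: ¥668000 + ¥49000 + ¥34000 + ¥13000 + ¥221000 = ¥985000
  Less exemption ¥79000 → base ¥906000
  ¥906000 × 10% = ¥90600

¥127010 > ¥90600, so the regular income tax governs.

¥127010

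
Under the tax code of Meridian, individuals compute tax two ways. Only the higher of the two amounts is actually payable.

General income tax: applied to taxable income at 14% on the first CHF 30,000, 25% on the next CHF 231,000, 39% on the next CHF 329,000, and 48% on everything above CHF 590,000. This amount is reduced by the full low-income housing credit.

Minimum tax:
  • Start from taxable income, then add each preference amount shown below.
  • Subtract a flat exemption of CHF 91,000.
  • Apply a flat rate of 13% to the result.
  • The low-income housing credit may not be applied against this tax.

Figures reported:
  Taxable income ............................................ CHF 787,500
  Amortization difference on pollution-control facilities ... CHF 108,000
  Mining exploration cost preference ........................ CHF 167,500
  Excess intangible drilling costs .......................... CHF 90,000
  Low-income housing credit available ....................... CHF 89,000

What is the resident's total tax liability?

CHF 196,060

Minimum tax:
  Adjusted income: CHF 787,500 + CHF 108,000 + CHF 167,500 + CHF 90,000 = CHF 1,153,000
  Less exemption CHF 91,000 → base CHF 1,062,000
  CHF 1,062,000 × 13% = CHF 138,060

General income tax:
  CHF 30,000 × 14% = CHF 4,200
  CHF 231,000 × 25% = CHF 57,750
  CHF 329,000 × 39% = CHF 128,310
  CHF 197,500 × 48% = CHF 94,800
  → CHF 285,060
  Less low-income housing credit CHF 89,000 → CHF 196,060

CHF 196,060 > CHF 138,060, so the general income tax governs.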